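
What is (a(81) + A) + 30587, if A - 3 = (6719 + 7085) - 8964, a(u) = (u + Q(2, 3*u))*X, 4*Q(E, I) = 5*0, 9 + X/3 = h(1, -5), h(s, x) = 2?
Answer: 33729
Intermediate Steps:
X = -21 (X = -27 + 3*2 = -27 + 6 = -21)
Q(E, I) = 0 (Q(E, I) = (5*0)/4 = (¼)*0 = 0)
a(u) = -21*u (a(u) = (u + 0)*(-21) = u*(-21) = -21*u)
A = 4843 (A = 3 + ((6719 + 7085) - 8964) = 3 + (13804 - 8964) = 3 + 4840 = 4843)
(a(81) + A) + 30587 = (-21*81 + 4843) + 30587 = (-1701 + 4843) + 30587 = 3142 + 30587 = 33729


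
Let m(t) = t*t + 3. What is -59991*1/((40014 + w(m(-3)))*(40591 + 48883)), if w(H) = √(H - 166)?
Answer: -1200239937/71629321097950 + 59991*I*√154/143258642195900 ≈ -1.6756e-5 + 5.1967e-9*I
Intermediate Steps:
m(t) = 3 + t² (m(t) = t² + 3 = 3 + t²)
w(H) = √(-166 + H)
-59991*1/((40014 + w(m(-3)))*(40591 + 48883)) = -59991*1/((40014 + √(-166 + (3 + (-3)²)))*(40591 + 48883)) = -59991*1/(89474*(40014 + √(-166 + (3 + 9)))) = -59991*1/(89474*(40014 + √(-166 + 12))) = -59991*1/(89474*(40014 + √(-154))) = -59991*1/(89474*(40014 + I*√154)) = -59991/(3580212636 + 89474*I*√154)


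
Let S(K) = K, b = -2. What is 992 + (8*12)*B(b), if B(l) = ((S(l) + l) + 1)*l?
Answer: 1568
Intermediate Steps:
B(l) = l*(1 + 2*l) (B(l) = ((l + l) + 1)*l = (2*l + 1)*l = (1 + 2*l)*l = l*(1 + 2*l))
992 + (8*12)*B(b) = 992 + (8*12)*(-2*(1 + 2*(-2))) = 992 + 96*(-2*(1 - 4)) = 992 + 96*(-2*(-3)) = 992 + 96*6 = 992 + 576 = 1568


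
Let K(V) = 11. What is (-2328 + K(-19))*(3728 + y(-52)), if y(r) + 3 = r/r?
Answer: -8633142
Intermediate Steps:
y(r) = -2 (y(r) = -3 + r/r = -3 + 1 = -2)
(-2328 + K(-19))*(3728 + y(-52)) = (-2328 + 11)*(3728 - 2) = -2317*3726 = -8633142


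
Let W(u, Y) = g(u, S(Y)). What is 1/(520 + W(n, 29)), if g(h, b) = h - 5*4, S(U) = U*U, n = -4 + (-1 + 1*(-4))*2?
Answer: 1/486 ≈ 0.0020576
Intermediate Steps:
n = -14 (n = -4 + (-1 - 4)*2 = -4 - 5*2 = -4 - 10 = -14)
S(U) = U**2
g(h, b) = -20 + h (g(h, b) = h - 20 = -20 + h)
W(u, Y) = -20 + u
1/(520 + W(n, 29)) = 1/(520 + (-20 - 14)) = 1/(520 - 34) = 1/486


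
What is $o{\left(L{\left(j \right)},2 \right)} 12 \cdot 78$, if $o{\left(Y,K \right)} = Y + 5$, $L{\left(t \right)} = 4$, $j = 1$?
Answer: $8424$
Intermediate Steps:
$o{\left(Y,K \right)} = 5 + Y$
$o{\left(L{\left(j \right)},2 \right)} 12 \cdot 78 = \left(5 + 4\right) 12 \cdot 78 = 9 \cdot 12 \cdot 78 = 108 \cdot 78 = 8424$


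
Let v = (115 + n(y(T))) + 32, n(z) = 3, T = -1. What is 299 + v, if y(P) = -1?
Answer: 449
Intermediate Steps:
v = 150 (v = (115 + 3) + 32 = 118 + 32 = 150)
299 + v = 299 + 150 = 449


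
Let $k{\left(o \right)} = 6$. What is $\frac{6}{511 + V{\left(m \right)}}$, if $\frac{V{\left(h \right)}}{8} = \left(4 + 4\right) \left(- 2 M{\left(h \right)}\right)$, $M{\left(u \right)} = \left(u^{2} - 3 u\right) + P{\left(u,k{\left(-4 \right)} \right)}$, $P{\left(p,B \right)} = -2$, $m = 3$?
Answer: $\frac{6}{767} \approx 0.0078227$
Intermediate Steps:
$M{\left(u \right)} = -2 + u^{2} - 3 u$ ($M{\left(u \right)} = \left(u^{2} - 3 u\right) - 2 = -2 + u^{2} - 3 u$)
$V{\left(h \right)} = 256 - 128 h^{2} + 384 h$ ($V{\left(h \right)} = 8 \left(4 + 4\right) \left(- 2 \left(-2 + h^{2} - 3 h\right)\right) = 8 \cdot 8 \left(4 - 2 h^{2} + 6 h\right) = 8 \left(32 - 16 h^{2} + 48 h\right) = 256 - 128 h^{2} + 384 h$)
$\frac{6}{511 + V{\left(m \right)}} = \frac{6}{511 + \left(256 - 128 \cdot 3^{2} + 384 \cdot 3\right)} = \frac{6}{511 + \left(256 - 1152 + 1152\right)} = \frac{6}{511 + 256} = \frac{6}{767}$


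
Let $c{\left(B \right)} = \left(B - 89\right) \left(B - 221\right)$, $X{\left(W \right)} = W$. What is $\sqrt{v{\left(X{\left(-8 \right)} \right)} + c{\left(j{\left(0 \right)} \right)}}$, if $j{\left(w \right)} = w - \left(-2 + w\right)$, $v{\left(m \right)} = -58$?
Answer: $\sqrt{18995} \approx 137.82$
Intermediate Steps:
$j{\left(w \right)} = 2$
$c{\left(B \right)} = \left(-221 + B\right) \left(-89 + B\right)$ ($c{\left(B \right)} = \left(-89 + B\right) \left(-221 + B\right) = \left(-221 + B\right) \left(-89 + B\right)$)
$\sqrt{v{\left(X{\left(-8 \right)} \right)} + c{\left(j{\left(0 \right)} \right)}} = \sqrt{-58 + \left(19669 + 2^{2} - 620\right)} = \sqrt{-58 + \left(19669 + 4 - 620\right)} = \sqrt{-58 + 19053} = \sqrt{18995}$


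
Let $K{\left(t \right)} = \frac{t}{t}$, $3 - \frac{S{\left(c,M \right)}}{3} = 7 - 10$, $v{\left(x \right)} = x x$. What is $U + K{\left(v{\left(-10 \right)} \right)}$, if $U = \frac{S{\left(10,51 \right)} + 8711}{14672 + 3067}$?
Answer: $\frac{26468}{17739} \approx 1.4921$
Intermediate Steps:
$v{\left(x \right)} = x^{2}$
$S{\left(c,M \right)} = 18$ ($S{\left(c,M \right)} = 9 - 3 \left(7 - 10\right) = 9 - -9 = 9 + 9 = 18$)
$K{\left(t \right)} = 1$
$U = \frac{8729}{17739}$ ($U = \frac{18 + 8711}{14672 + 3067} = \frac{8729}{17739} \approx 0.49208$)
$U + K{\left(v{\left(-10 \right)} \right)} = \frac{8729}{17739} + 1 = \frac{26468}{17739}$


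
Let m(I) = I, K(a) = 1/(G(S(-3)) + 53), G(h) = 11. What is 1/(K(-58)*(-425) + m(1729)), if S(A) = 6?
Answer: 64/110231 ≈ 0.00058060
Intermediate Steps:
K(a) = 1/64 (K(a) = 1/(11 + 53) = 1/64)
1/(K(-58)*(-425) + m(1729)) = 1/((1/64)*(-425) + 1729) = 1/(-425/64 + 1729) = 1/(110231/64) = 64/110231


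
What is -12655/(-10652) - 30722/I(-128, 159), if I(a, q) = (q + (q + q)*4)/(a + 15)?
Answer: 36997443377/15243012 ≈ 2427.2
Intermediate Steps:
I(a, q) = 9*q/(15 + a) (I(a, q) = (q + (2*q)*4)/(15 + a) = (q + 8*q)/(15 + a) = (9*q)/(15 + a) = 9*q/(15 + a))
-12655/(-10652) - 30722/I(-128, 159) = -12655/(-10652) - 30722/(9*159/(15 - 128)) = -12655*(-1/10652) - 30722/(9*159/(-113)) = 12655/10652 - 30722/(9*159*(-1/113)) = 12655/10652 - 30722/(-1431/113) = 12655/10652 - 30722*(-113/1431) = 12655/10652 + 3471586/1431 = 36997443377/15243012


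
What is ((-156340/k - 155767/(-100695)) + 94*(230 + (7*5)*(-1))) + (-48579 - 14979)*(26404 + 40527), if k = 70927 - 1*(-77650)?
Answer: -63643661366552443261/14960961015 ≈ -4.2540e+9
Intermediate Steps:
k = 148577 (k = 70927 + 77650 = 148577)
((-156340/k - 155767/(-100695)) + 94*(230 + (7*5)*(-1))) + (-48579 - 14979)*(26404 + 40527) = ((-156340/148577 - 155767/(-100695)) + 94*(230 + (7*5)*(-1))) + (-48579 - 14979)*(26404 + 40527) = ((-156340*1/148577 - 155767*(-1/100695)) + 94*(230 + 35*(-1))) - 63558*66931 = ((-156340/148577 + 155767/100695) + 94*(230 - 35)) - 4254000498 = (7400737259/14960961015 + 94*195) - 4254000498 = (7400737259/14960961015 + 18330) - 4254000498 = 274241816142209/14960961015 - 4254000498 = -63643661366552443261/14960961015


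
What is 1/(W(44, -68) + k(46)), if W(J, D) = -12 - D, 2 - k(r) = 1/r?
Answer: 46/2667 ≈ 0.017248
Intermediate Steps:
k(r) = 2 - 1/r
1/(W(44, -68) + k(46)) = 1/((-12 - 1*(-68)) + (2 - 1/46)) = 1/((-12 + 68) + (2 - 1*1/46)) = 1/(56 + (2 - 1/46)) = 1/(56 + 91/46) = 1/(2667/46) = 46/2667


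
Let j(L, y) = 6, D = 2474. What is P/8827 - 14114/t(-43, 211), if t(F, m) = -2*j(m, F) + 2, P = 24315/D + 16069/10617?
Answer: 1636195342308967/1159270123830 ≈ 1411.4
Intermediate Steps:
P = 297907061/26266458 (P = 24315/2474 + 16069/10617 = 297907061/26266458 ≈ 11.342)
t(F, m) = -10 (t(F, m) = -2*6 + 2 = -12 + 2 = -10)
P/8827 - 14114/t(-43, 211) = (297907061/26266458)/8827 - 14114/(-10) = (297907061/26266458)*(1/8827) - 14114*(-⅒) = 297907061/231854024766 + 7057/5 = 1636195342308967/1159270123830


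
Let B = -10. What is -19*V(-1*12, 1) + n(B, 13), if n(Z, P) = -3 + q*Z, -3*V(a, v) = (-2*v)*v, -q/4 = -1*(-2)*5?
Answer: 1153/3 ≈ 384.33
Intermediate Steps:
q = -40 (q = -4*(-1*(-2))*5 = -8*5 = -4*10 = -40)
V(a, v) = 2*v²/3 (V(a, v) = -(-2*v)*v/3 = -(-2)*v²/3 = 2*v²/3)
n(Z, P) = -3 - 40*Z
-19*V(-1*12, 1) + n(B, 13) = -38*1²/3 + (-3 - 40*(-10)) = -38/3 + (-3 + 400) = -19*⅔ + 397 = -38/3 + 397 = 1153/3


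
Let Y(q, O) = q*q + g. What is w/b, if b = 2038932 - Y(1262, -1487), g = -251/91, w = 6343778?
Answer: 577283798/40612459 ≈ 14.214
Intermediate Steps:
g = -251/91 (g = -251*1/91 = -251/91 ≈ -2.7582)
Y(q, O) = -251/91 + q² (Y(q, O) = q*q - 251/91 = q² - 251/91 = -251/91 + q²)
b = 40612459/91 (b = 2038932 - (-251/91 + 1262²) = 2038932 - (-251/91 + 1592644) = 2038932 - 1*144930353/91 = 2038932 - 144930353/91 = 40612459/91 ≈ 4.4629e+5)
w/b = 6343778/(40612459/91) = 6343778*(91/40612459) = 577283798/40612459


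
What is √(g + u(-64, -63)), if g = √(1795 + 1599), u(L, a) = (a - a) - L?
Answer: √(64 + √3394) ≈ 11.057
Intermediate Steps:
u(L, a) = -L (u(L, a) = 0 - L = -L)
g = √3394 ≈ 58.258
√(g + u(-64, -63)) = √(√3394 - 1*(-64)) = √(√3394 + 64) = √(64 + √3394)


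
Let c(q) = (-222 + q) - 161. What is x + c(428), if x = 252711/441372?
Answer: 6704817/147124 ≈ 45.573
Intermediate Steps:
x = 84237/147124 (x = 252711*(1/441372) = 84237/147124 ≈ 0.57256)
c(q) = -383 + q
x + c(428) = 84237/147124 + (-383 + 428) = 84237/147124 + 45 = 6704817/147124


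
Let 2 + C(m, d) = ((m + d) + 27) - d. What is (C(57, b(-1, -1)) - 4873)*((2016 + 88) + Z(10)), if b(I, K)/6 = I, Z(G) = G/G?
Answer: -10085055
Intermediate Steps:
Z(G) = 1
b(I, K) = 6*I
C(m, d) = 25 + m (C(m, d) = -2 + (((m + d) + 27) - d) = -2 + (((d + m) + 27) - d) = -2 + ((27 + d + m) - d) = -2 + (27 + m) = 25 + m)
(C(57, b(-1, -1)) - 4873)*((2016 + 88) + Z(10)) = ((25 + 57) - 4873)*((2016 + 88) + 1) = (82 - 4873)*(2104 + 1) = -4791*2105 = -10085055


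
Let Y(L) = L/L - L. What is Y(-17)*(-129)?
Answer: -2322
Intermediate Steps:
Y(L) = 1 - L
Y(-17)*(-129) = (1 - 1*(-17))*(-129) = (1 + 17)*(-129) = 18*(-129) = -2322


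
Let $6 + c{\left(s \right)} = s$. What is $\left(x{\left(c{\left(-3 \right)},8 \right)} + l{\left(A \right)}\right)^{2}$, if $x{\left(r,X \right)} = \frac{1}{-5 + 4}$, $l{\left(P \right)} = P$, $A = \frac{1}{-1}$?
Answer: $4$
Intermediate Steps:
$A = -1$
$c{\left(s \right)} = -6 + s$
$x{\left(r,X \right)} = -1$ ($x{\left(r,X \right)} = \frac{1}{-1} = -1$)
$\left(x{\left(c{\left(-3 \right)},8 \right)} + l{\left(A \right)}\right)^{2} = \left(-1 - 1\right)^{2} = \left(-2\right)^{2} = 4$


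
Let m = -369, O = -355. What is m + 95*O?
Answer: -34094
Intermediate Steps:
m + 95*O = -369 + 95*(-355) = -369 - 33725 = -34094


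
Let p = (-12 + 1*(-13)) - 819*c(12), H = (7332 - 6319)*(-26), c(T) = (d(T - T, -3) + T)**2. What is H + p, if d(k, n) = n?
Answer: -92702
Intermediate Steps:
c(T) = (-3 + T)**2
H = -26338 (H = 1013*(-26) = -26338)
p = -66364 (p = (-12 + 1*(-13)) - 819*(-3 + 12)**2 = (-12 - 13) - 819*9**2 = -25 - 819*81 = -25 - 66339 = -66364)
H + p = -26338 - 66364 = -92702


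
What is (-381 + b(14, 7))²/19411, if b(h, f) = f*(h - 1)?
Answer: 84100/19411 ≈ 4.3326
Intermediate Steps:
b(h, f) = f*(-1 + h)
(-381 + b(14, 7))²/19411 = (-381 + 7*(-1 + 14))²/19411 = (-381 + 7*13)²*(1/19411) = (-381 + 91)²*(1/19411) = (-290)²*(1/19411) = 84100*(1/19411) = 84100/19411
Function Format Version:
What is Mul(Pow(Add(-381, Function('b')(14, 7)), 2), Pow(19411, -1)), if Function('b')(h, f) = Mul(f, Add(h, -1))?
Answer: Rational(84100, 19411) ≈ 4.3326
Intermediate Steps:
Function('b')(h, f) = Mul(f, Add(-1, h))
Mul(Pow(Add(-381, Function('b')(14, 7)), 2), Pow(19411, -1)) = Mul(Pow(Add(-381, Mul(7, Add(-1, 14))), 2), Pow(19411, -1)) = Mul(Pow(Add(-381, Mul(7, 13)), 2), Rational(1, 19411)) = Mul(Pow(Add(-381, 91), 2), Rational(1, 19411)) = Mul(Pow(-290, 2), Rational(1, 19411)) = Mul(84100, Rational(1, 19411)) = Rational(84100, 19411)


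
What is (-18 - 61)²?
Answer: 6241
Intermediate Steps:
(-18 - 61)² = (-79)² = 6241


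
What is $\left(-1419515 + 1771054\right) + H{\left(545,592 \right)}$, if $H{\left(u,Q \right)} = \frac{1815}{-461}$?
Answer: $\frac{162057664}{461} \approx 3.5154 \cdot 10^{5}$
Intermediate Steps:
$H{\left(u,Q \right)} = - \frac{1815}{461}$ ($H{\left(u,Q \right)} = 1815 \left(- \frac{1}{461}\right) = - \frac{1815}{461}$)
$\left(-1419515 + 1771054\right) + H{\left(545,592 \right)} = \left(-1419515 + 1771054\right) - \frac{1815}{461} = 351539 - \frac{1815}{461} = \frac{162057664}{461}$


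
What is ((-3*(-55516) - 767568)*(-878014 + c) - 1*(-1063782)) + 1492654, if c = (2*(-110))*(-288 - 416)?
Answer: 434620553116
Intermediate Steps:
c = 154880 (c = -220*(-704) = 154880)
((-3*(-55516) - 767568)*(-878014 + c) - 1*(-1063782)) + 1492654 = ((-3*(-55516) - 767568)*(-878014 + 154880) - 1*(-1063782)) + 1492654 = ((166548 - 767568)*(-723134) + 1063782) + 1492654 = (-601020*(-723134) + 1063782) + 1492654 = (434617996680 + 1063782) + 1492654 = 434619060462 + 1492654 = 434620553116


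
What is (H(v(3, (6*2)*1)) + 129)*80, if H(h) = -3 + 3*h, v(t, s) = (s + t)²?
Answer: 64080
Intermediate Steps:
(H(v(3, (6*2)*1)) + 129)*80 = ((-3 + 3*((6*2)*1 + 3)²) + 129)*80 = ((-3 + 3*(12*1 + 3)²) + 129)*80 = ((-3 + 3*(12 + 3)²) + 129)*80 = ((-3 + 3*15²) + 129)*80 = ((-3 + 3*225) + 129)*80 = ((-3 + 675) + 129)*80 = (672 + 129)*80 = 801*80 = 64080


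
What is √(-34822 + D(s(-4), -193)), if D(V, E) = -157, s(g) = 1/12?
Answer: I*√34979 ≈ 187.03*I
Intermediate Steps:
s(g) = 1/12
√(-34822 + D(s(-4), -193)) = √(-34822 - 157) = √(-34979) = I*√34979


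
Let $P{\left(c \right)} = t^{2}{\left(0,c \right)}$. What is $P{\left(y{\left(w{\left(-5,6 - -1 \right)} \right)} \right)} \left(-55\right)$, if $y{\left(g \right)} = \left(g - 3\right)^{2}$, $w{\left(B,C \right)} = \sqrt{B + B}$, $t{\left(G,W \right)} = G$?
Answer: $0$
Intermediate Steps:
$w{\left(B,C \right)} = \sqrt{2} \sqrt{B}$ ($w{\left(B,C \right)} = \sqrt{2 B} = \sqrt{2} \sqrt{B}$)
$y{\left(g \right)} = \left(-3 + g\right)^{2}$
$P{\left(c \right)} = 0$ ($P{\left(c \right)} = 0^{2} = 0$)
$P{\left(y{\left(w{\left(-5,6 - -1 \right)} \right)} \right)} \left(-55\right) = 0 \left(-55\right) = 0$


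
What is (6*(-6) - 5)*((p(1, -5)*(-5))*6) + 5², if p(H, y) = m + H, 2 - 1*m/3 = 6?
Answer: -13505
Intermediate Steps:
m = -12 (m = 6 - 3*6 = 6 - 18 = -12)
p(H, y) = -12 + H
(6*(-6) - 5)*((p(1, -5)*(-5))*6) + 5² = (6*(-6) - 5)*(((-12 + 1)*(-5))*6) + 5² = (-36 - 5)*(-11*(-5)*6) + 25 = -2255*6 + 25 = -41*330 + 25 = -13530 + 25 = -13505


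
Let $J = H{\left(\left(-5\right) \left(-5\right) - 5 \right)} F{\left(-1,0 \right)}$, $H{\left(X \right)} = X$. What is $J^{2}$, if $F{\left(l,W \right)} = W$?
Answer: $0$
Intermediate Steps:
$J = 0$ ($J = \left(\left(-5\right) \left(-5\right) - 5\right) 0 = \left(25 - 5\right) 0 = 20 \cdot 0 = 0$)
$J^{2} = 0^{2} = 0$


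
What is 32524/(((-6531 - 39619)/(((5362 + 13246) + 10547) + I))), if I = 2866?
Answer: -7334162/325 ≈ -22567.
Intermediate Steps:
32524/(((-6531 - 39619)/(((5362 + 13246) + 10547) + I))) = 32524/(((-6531 - 39619)/(((5362 + 13246) + 10547) + 2866))) = 32524/((-46150/((18608 + 10547) + 2866))) = 32524/((-46150/(29155 + 2866))) = 32524/((-46150/32021)) = 32524/((-46150*1/32021)) = 32524/(-650/451) = 32524*(-451/650) = -7334162/325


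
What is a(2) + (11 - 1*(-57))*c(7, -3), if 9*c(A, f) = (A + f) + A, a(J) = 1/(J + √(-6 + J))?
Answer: 3001/36 - I/4 ≈ 83.361 - 0.25*I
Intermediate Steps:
c(A, f) = f/9 + 2*A/9 (c(A, f) = ((A + f) + A)/9 = (f + 2*A)/9 = f/9 + 2*A/9)
a(2) + (11 - 1*(-57))*c(7, -3) = 1/(2 + √(-6 + 2)) + (11 - 1*(-57))*((⅑)*(-3) + (2/9)*7) = 1/(2 + √(-4)) + (11 + 57)*(-⅓ + 14/9) = 1/(2 + 2*I) + 68*(11/9) = (2 - 2*I)/8 + 748/9 = 748/9 + (2 - 2*I)/8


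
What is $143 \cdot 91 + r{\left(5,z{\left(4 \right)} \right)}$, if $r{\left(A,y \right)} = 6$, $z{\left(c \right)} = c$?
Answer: $13019$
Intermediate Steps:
$143 \cdot 91 + r{\left(5,z{\left(4 \right)} \right)} = 143 \cdot 91 + 6 = 13013 + 6 = 13019$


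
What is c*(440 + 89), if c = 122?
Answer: 64538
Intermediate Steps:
c*(440 + 89) = 122*(440 + 89) = 122*529 = 64538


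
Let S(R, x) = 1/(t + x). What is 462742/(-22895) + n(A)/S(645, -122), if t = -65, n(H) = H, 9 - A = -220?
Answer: -980895327/22895 ≈ -42843.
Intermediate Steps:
A = 229 (A = 9 - 1*(-220) = 9 + 220 = 229)
S(R, x) = 1/(-65 + x)
462742/(-22895) + n(A)/S(645, -122) = 462742/(-22895) + 229/(1/(-65 - 122)) = 462742*(-1/22895) + 229/(1/(-187)) = -462742/22895 + 229/(-1/187) = -462742/22895 + 229*(-187) = -462742/22895 - 42823 = -980895327/22895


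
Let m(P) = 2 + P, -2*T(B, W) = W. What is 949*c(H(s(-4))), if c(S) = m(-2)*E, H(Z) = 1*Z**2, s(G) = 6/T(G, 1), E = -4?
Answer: 0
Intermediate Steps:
T(B, W) = -W/2
s(G) = -12 (s(G) = 6/((-1/2*1)) = 6/(-1/2) = 6*(-2) = -12)
H(Z) = Z**2
c(S) = 0 (c(S) = (2 - 2)*(-4) = 0*(-4) = 0)
949*c(H(s(-4))) = 949*0 = 0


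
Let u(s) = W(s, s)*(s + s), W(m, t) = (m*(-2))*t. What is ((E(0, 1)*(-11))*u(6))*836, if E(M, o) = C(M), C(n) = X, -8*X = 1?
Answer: -993168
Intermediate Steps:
X = -⅛ (X = -⅛*1 = -⅛ ≈ -0.12500)
C(n) = -⅛
W(m, t) = -2*m*t (W(m, t) = (-2*m)*t = -2*m*t)
E(M, o) = -⅛
u(s) = -4*s³ (u(s) = (-2*s*s)*(s + s) = (-2*s²)*(2*s) = -4*s³)
((E(0, 1)*(-11))*u(6))*836 = ((-⅛*(-11))*(-4*6³))*836 = (11*(-4*216)/8)*836 = ((11/8)*(-864))*836 = -1188*836 = -993168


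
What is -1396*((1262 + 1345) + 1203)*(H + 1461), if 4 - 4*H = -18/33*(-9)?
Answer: -85464495060/11 ≈ -7.7695e+9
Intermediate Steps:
H = -5/22 (H = 1 - (-18/33)*(-9)/4 = 1 - (-18*1/33)*(-9)/4 = 1 - (-3)*(-9)/22 = 1 - ¼*54/11 = 1 - 27/22 = -5/22 ≈ -0.22727)
-1396*((1262 + 1345) + 1203)*(H + 1461) = -1396*((1262 + 1345) + 1203)*(-5/22 + 1461) = -1396*(2607 + 1203)*32137/22 = -5318760*32137/22 = -1396*61220985/11 = -85464495060/11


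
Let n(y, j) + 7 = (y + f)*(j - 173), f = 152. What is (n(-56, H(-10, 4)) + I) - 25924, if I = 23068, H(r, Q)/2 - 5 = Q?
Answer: -17743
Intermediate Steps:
H(r, Q) = 10 + 2*Q
n(y, j) = -7 + (-173 + j)*(152 + y) (n(y, j) = -7 + (y + 152)*(j - 173) = -7 + (152 + y)*(-173 + j) = -7 + (-173 + j)*(152 + y))
(n(-56, H(-10, 4)) + I) - 25924 = ((-26303 - 173*(-56) + 152*(10 + 2*4) + (10 + 2*4)*(-56)) + 23068) - 25924 = ((-26303 + 9688 + 152*(10 + 8) + (10 + 8)*(-56)) + 23068) - 25924 = ((-26303 + 9688 + 152*18 + 18*(-56)) + 23068) - 25924 = ((-26303 + 9688 + 2736 - 1008) + 23068) - 25924 = (-14887 + 23068) - 25924 = 8181 - 25924 = -17743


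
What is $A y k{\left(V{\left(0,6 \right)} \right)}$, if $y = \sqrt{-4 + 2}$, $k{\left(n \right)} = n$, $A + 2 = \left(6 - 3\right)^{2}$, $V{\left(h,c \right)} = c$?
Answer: $42 i \sqrt{2} \approx 59.397 i$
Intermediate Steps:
$A = 7$ ($A = -2 + \left(6 - 3\right)^{2} = -2 + 3^{2} = -2 + 9 = 7$)
$y = i \sqrt{2}$ ($y = \sqrt{-2} = i \sqrt{2} \approx 1.4142 i$)
$A y k{\left(V{\left(0,6 \right)} \right)} = 7 i \sqrt{2} \cdot 6 = 42 i \sqrt{2}$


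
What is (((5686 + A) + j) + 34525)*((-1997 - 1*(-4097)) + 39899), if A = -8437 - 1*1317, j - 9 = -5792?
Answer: 1036283326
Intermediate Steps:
j = -5783 (j = 9 - 5792 = -5783)
A = -9754 (A = -8437 - 1317 = -9754)
(((5686 + A) + j) + 34525)*((-1997 - 1*(-4097)) + 39899) = (((5686 - 9754) - 5783) + 34525)*((-1997 - 1*(-4097)) + 39899) = ((-4068 - 5783) + 34525)*((-1997 + 4097) + 39899) = (-9851 + 34525)*(2100 + 39899) = 24674*41999 = 1036283326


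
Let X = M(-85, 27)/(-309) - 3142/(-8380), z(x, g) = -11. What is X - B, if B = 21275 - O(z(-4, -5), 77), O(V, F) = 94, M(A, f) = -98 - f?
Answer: -27422243321/1294710 ≈ -21180.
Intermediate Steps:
X = 1009189/1294710 (X = (-98 - 1*27)/(-309) - 3142/(-8380) = (-98 - 27)*(-1/309) - 3142*(-1/8380) = -125*(-1/309) + 1571/4190 = 125/309 + 1571/4190 = 1009189/1294710 ≈ 0.77947)
B = 21181 (B = 21275 - 1*94 = 21275 - 94 = 21181)
X - B = 1009189/1294710 - 1*21181 = 1009189/1294710 - 21181 = -27422243321/1294710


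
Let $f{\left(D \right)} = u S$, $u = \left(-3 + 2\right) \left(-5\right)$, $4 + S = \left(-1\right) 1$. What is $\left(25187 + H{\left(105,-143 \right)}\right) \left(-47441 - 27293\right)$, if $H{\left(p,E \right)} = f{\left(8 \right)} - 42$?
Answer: $-1877318080$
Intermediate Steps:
$S = -5$ ($S = -4 - 1 = -5$)
$u = 5$ ($u = \left(-1\right) \left(-5\right) = 5$)
$f{\left(D \right)} = -25$ ($f{\left(D \right)} = 5 \left(-5\right) = -25$)
$H{\left(p,E \right)} = -67$ ($H{\left(p,E \right)} = -25 - 42 = -67$)
$\left(25187 + H{\left(105,-143 \right)}\right) \left(-47441 - 27293\right) = \left(25187 - 67\right) \left(-47441 - 27293\right) = 25120 \left(-47441 - 27293\right) = 25120 \left(-74734\right) = -1877318080$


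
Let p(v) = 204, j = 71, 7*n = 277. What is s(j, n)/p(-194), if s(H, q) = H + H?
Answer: 71/102 ≈ 0.69608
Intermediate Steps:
n = 277/7 (n = (1/7)*277 = 277/7 ≈ 39.571)
s(H, q) = 2*H
s(j, n)/p(-194) = (2*71)/204 = 142*(1/204) = 71/102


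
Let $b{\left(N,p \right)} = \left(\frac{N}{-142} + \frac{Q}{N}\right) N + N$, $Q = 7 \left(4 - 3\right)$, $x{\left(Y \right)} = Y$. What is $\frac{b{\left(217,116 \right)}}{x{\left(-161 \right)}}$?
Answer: $\frac{2183}{3266} \approx 0.6684$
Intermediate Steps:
$Q = 7$ ($Q = 7 \cdot 1 = 7$)
$b{\left(N,p \right)} = N + N \left(\frac{7}{N} - \frac{N}{142}\right)$ ($b{\left(N,p \right)} = \left(\frac{N}{-142} + \frac{7}{N}\right) N + N = \left(N \left(- \frac{1}{142}\right) + \frac{7}{N}\right) N + N = \left(- \frac{N}{142} + \frac{7}{N}\right) N + N = \left(\frac{7}{N} - \frac{N}{142}\right) N + N = N \left(\frac{7}{N} - \frac{N}{142}\right) + N = N + N \left(\frac{7}{N} - \frac{N}{142}\right)$)
$\frac{b{\left(217,116 \right)}}{x{\left(-161 \right)}} = \frac{7 + 217 - \frac{217^{2}}{142}}{-161} = \left(7 + 217 - \frac{47089}{142}\right) \left(- \frac{1}{161}\right) = \left(- \frac{15281}{142}\right) \left(- \frac{1}{161}\right) = \frac{2183}{3266}$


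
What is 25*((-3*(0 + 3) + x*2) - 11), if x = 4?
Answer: -300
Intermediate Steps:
25*((-3*(0 + 3) + x*2) - 11) = 25*((-3*(0 + 3) + 4*2) - 11) = 25*((-3*3 + 8) - 11) = 25*((-9 + 8) - 11) = 25*(-1 - 11) = 25*(-12) = -300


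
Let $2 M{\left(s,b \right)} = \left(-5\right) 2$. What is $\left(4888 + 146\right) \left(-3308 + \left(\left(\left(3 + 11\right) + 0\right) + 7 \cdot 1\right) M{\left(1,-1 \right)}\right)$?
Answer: $-17181042$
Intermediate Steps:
$M{\left(s,b \right)} = -5$ ($M{\left(s,b \right)} = \frac{\left(-5\right) 2}{2} = \frac{1}{2} \left(-10\right) = -5$)
$\left(4888 + 146\right) \left(-3308 + \left(\left(\left(3 + 11\right) + 0\right) + 7 \cdot 1\right) M{\left(1,-1 \right)}\right) = \left(4888 + 146\right) \left(-3308 + \left(\left(\left(3 + 11\right) + 0\right) + 7 \cdot 1\right) \left(-5\right)\right) = 5034 \left(-3308 + \left(\left(14 + 0\right) + 7\right) \left(-5\right)\right) = 5034 \left(-3308 + \left(14 + 7\right) \left(-5\right)\right) = 5034 \left(-3308 + 21 \left(-5\right)\right) = 5034 \left(-3308 - 105\right) = 5034 \left(-3413\right) = -17181042$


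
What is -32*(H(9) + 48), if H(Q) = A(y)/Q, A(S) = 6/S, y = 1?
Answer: -4672/3 ≈ -1557.3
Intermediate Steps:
H(Q) = 6/Q (H(Q) = (6/1)/Q = (6*1)/Q = 6/Q)
-32*(H(9) + 48) = -32*(6/9 + 48) = -32*(6*(⅑) + 48) = -32*(⅔ + 48) = -32*146/3 = -4672/3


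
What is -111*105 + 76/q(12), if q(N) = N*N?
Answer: -419561/36 ≈ -11654.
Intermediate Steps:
q(N) = N**2
-111*105 + 76/q(12) = -111*105 + 76/(12**2) = -11655 + 76/144 = -11655 + 76*(1/144) = -11655 + 19/36 = -419561/36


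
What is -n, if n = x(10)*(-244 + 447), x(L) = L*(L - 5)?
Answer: -10150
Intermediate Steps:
x(L) = L*(-5 + L)
n = 10150 (n = (10*(-5 + 10))*(-244 + 447) = (10*5)*203 = 50*203 = 10150)
-n = -1*10150 = -10150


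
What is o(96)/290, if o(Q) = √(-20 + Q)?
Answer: √19/145 ≈ 0.030061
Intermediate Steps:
o(96)/290 = √(-20 + 96)/290 = √76*(1/290) = (2*√19)*(1/290) = √19/145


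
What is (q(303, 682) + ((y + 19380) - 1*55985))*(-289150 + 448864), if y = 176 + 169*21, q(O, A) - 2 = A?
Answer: -5142151944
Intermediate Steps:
q(O, A) = 2 + A
y = 3725 (y = 176 + 3549 = 3725)
(q(303, 682) + ((y + 19380) - 1*55985))*(-289150 + 448864) = ((2 + 682) + ((3725 + 19380) - 1*55985))*(-289150 + 448864) = (684 + (23105 - 55985))*159714 = (684 - 32880)*159714 = -32196*159714 = -5142151944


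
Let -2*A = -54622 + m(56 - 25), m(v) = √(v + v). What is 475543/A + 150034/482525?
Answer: 411530895561504/23220058882025 + 475543*√62/1491781411 ≈ 17.726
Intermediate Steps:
m(v) = √2*√v (m(v) = √(2*v) = √2*√v)
A = 27311 - √62/2 (A = -(-54622 + √2*√(56 - 25))/2 = -(-54622 + √2*√31)/2 = -(-54622 + √62)/2 = 27311 - √62/2 ≈ 27307.)
475543/A + 150034/482525 = 475543/(27311 - √62/2) + 150034/482525 = 150034/482525 + 475543/(27311 - √62/2)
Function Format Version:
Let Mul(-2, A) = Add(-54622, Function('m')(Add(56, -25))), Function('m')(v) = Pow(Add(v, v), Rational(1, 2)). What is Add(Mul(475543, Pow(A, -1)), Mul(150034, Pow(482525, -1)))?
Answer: Add(Rational(411530895561504, 23220058882025), Mul(Rational(475543, 1491781411), Pow(62, Rational(1, 2)))) ≈ 17.726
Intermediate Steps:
Function('m')(v) = Mul(Pow(2, Rational(1, 2)), Pow(v, Rational(1, 2))) (Function('m')(v) = Pow(Mul(2, v), Rational(1, 2)) = Mul(Pow(2, Rational(1, 2)), Pow(v, Rational(1, 2))))
A = Add(27311, Mul(Rational(-1, 2), Pow(62, Rational(1, 2)))) (A = Mul(Rational(-1, 2), Add(-54622, Mul(Pow(2, Rational(1, 2)), Pow(Add(56, -25), Rational(1, 2))))) = Mul(Rational(-1, 2), Add(-54622, Mul(Pow(2, Rational(1, 2)), Pow(31, Rational(1, 2))))) = Mul(Rational(-1, 2), Add(-54622, Pow(62, Rational(1, 2)))) = Add(27311, Mul(Rational(-1, 2), Pow(62, Rational(1, 2)))) ≈ 27307.)
Add(Mul(475543, Pow(A, -1)), Mul(150034, Pow(482525, -1))) = Add(Mul(475543, Pow(Add(27311, Mul(Rational(-1, 2), Pow(62, Rational(1, 2)))), -1)), Mul(150034, Pow(482525, -1))) = Add(Mul(475543, Pow(Add(27311, Mul(Rational(-1, 2), Pow(62, Rational(1, 2)))), -1)), Mul(150034, Rational(1, 482525))) = Add(Mul(475543, Pow(Add(27311, Mul(Rational(-1, 2), Pow(62, Rational(1, 2)))), -1)), Rational(150034, 482525)) = Add(Rational(150034, 482525), Mul(475543, Pow(Add(27311, Mul(Rational(-1, 2), Pow(62, Rational(1, 2)))), -1)))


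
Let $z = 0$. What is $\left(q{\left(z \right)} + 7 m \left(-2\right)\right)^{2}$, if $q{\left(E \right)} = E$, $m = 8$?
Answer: $12544$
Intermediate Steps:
$\left(q{\left(z \right)} + 7 m \left(-2\right)\right)^{2} = \left(0 + 7 \cdot 8 \left(-2\right)\right)^{2} = \left(0 + 56 \left(-2\right)\right)^{2} = \left(0 - 112\right)^{2} = \left(-112\right)^{2} = 12544$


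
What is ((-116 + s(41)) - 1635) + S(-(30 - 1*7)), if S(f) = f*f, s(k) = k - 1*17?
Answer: -1198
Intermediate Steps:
s(k) = -17 + k (s(k) = k - 17 = -17 + k)
S(f) = f**2
((-116 + s(41)) - 1635) + S(-(30 - 1*7)) = ((-116 + (-17 + 41)) - 1635) + (-(30 - 1*7))**2 = ((-116 + 24) - 1635) + (-(30 - 7))**2 = (-92 - 1635) + (-1*23)**2 = -1727 + (-23)**2 = -1727 + 529 = -1198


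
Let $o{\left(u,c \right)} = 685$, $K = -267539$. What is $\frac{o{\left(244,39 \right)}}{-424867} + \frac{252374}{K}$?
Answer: $- \frac{107408648473}{113668492313} \approx -0.94493$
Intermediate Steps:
$\frac{o{\left(244,39 \right)}}{-424867} + \frac{252374}{K} = \frac{685}{-424867} + \frac{252374}{-267539} = 685 \left(- \frac{1}{424867}\right) + 252374 \left(- \frac{1}{267539}\right) = - \frac{685}{424867} - \frac{252374}{267539} = - \frac{107408648473}{113668492313}$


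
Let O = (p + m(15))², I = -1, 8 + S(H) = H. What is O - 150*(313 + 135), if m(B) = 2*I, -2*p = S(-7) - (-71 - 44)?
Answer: -64496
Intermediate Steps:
S(H) = -8 + H
p = -50 (p = -((-8 - 7) - (-71 - 44))/2 = -(-15 - 1*(-115))/2 = -(-15 + 115)/2 = -½*100 = -50)
m(B) = -2 (m(B) = 2*(-1) = -2)
O = 2704 (O = (-50 - 2)² = (-52)² = 2704)
O - 150*(313 + 135) = 2704 - 150*(313 + 135) = 2704 - 150*448 = 2704 - 67200 = -64496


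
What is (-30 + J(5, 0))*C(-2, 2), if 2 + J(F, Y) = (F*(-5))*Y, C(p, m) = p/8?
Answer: 8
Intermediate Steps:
C(p, m) = p/8 (C(p, m) = p*(⅛) = p/8)
J(F, Y) = -2 - 5*F*Y (J(F, Y) = -2 + (F*(-5))*Y = -2 + (-5*F)*Y = -2 - 5*F*Y)
(-30 + J(5, 0))*C(-2, 2) = (-30 + (-2 - 5*5*0))*((⅛)*(-2)) = (-30 + (-2 + 0))*(-¼) = (-30 - 2)*(-¼) = -32*(-¼) = 8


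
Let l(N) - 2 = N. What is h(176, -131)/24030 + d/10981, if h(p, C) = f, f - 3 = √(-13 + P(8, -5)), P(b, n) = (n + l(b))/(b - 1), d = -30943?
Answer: -247842449/87957810 + I*√602/168210 ≈ -2.8177 + 0.00014586*I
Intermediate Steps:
l(N) = 2 + N
P(b, n) = (2 + b + n)/(-1 + b) (P(b, n) = (n + (2 + b))/(b - 1) = (2 + b + n)/(-1 + b))
f = 3 + I*√602/7 (f = 3 + √(-13 + (2 + 8 - 5)/(-1 + 8)) = 3 + √(-13 + 5/7) = 3 + √(-86/7) = 3 + I*√602/7 ≈ 3.0 + 3.5051*I)
h(p, C) = 3 + I*√602/7
h(176, -131)/24030 + d/10981 = (3 + I*√602/7)/24030 - 30943/10981 = (3 + I*√602/7)*(1/24030) - 30943*1/10981 = (1/8010 + I*√602/168210) - 30943/10981 = -247842449/87957810 + I*√602/168210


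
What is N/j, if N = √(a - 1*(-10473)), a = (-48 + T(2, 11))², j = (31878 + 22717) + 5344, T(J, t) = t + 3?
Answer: √11629/59939 ≈ 0.0017991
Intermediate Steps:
T(J, t) = 3 + t
j = 59939 (j = 54595 + 5344 = 59939)
a = 1156 (a = (-48 + (3 + 11))² = (-48 + 14)² = (-34)² = 1156)
N = √11629 (N = √(1156 - 1*(-10473)) = √(1156 + 10473) = √11629 ≈ 107.84)
N/j = √11629/59939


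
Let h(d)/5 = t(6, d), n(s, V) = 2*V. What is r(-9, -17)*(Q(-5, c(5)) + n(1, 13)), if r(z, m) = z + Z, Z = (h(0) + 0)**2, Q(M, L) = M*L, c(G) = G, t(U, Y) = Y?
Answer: -9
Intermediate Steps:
Q(M, L) = L*M
h(d) = 5*d
Z = 0 (Z = (5*0 + 0)**2 = (0 + 0)**2 = 0**2 = 0)
r(z, m) = z (r(z, m) = z + 0 = z)
r(-9, -17)*(Q(-5, c(5)) + n(1, 13)) = -9*(5*(-5) + 2*13) = -9*(-25 + 26) = -9*1 = -9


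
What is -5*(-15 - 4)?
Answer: 95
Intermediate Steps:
-5*(-15 - 4) = -5*(-19) = -1*(-95) = 95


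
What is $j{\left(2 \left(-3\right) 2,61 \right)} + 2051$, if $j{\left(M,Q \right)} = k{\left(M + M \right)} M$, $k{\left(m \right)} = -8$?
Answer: $2147$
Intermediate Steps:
$j{\left(M,Q \right)} = - 8 M$
$j{\left(2 \left(-3\right) 2,61 \right)} + 2051 = - 8 \cdot 2 \left(-3\right) 2 + 2051 = - 8 \left(\left(-6\right) 2\right) + 2051 = \left(-8\right) \left(-12\right) + 2051 = 96 + 2051 = 2147$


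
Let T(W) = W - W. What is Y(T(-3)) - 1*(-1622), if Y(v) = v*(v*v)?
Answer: 1622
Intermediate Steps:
T(W) = 0
Y(v) = v**3 (Y(v) = v*v**2 = v**3)
Y(T(-3)) - 1*(-1622) = 0**3 - 1*(-1622) = 0 + 1622 = 1622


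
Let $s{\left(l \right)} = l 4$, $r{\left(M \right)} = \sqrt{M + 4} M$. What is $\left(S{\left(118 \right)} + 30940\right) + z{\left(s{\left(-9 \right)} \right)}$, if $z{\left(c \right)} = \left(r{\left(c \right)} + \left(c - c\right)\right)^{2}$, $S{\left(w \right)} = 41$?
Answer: $-10491$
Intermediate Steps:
$r{\left(M \right)} = M \sqrt{4 + M}$ ($r{\left(M \right)} = \sqrt{4 + M} M = M \sqrt{4 + M}$)
$s{\left(l \right)} = 4 l$
$z{\left(c \right)} = c^{2} \left(4 + c\right)$ ($z{\left(c \right)} = \left(c \sqrt{4 + c} + \left(c - c\right)\right)^{2} = \left(c \sqrt{4 + c} + 0\right)^{2} = \left(c \sqrt{4 + c}\right)^{2} = c^{2} \left(4 + c\right)$)
$\left(S{\left(118 \right)} + 30940\right) + z{\left(s{\left(-9 \right)} \right)} = \left(41 + 30940\right) + \left(4 \left(-9\right)\right)^{2} \left(4 + 4 \left(-9\right)\right) = 30981 + \left(-36\right)^{2} \left(4 - 36\right) = 30981 + 1296 \left(-32\right) = 30981 - 41472 = -10491$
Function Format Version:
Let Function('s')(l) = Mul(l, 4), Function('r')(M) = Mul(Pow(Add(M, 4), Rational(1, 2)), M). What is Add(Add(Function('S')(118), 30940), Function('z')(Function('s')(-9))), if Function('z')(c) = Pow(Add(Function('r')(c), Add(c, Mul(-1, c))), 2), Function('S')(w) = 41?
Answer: -10491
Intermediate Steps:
Function('r')(M) = Mul(M, Pow(Add(4, M), Rational(1, 2))) (Function('r')(M) = Mul(Pow(Add(4, M), Rational(1, 2)), M) = Mul(M, Pow(Add(4, M), Rational(1, 2))))
Function('s')(l) = Mul(4, l)
Function('z')(c) = Mul(Pow(c, 2), Add(4, c)) (Function('z')(c) = Pow(Add(Mul(c, Pow(Add(4, c), Rational(1, 2))), Add(c, Mul(-1, c))), 2) = Pow(Add(Mul(c, Pow(Add(4, c), Rational(1, 2))), 0), 2) = Pow(Mul(c, Pow(Add(4, c), Rational(1, 2))), 2) = Mul(Pow(c, 2), Add(4, c)))
Add(Add(Function('S')(118), 30940), Function('z')(Function('s')(-9))) = Add(Add(41, 30940), Mul(Pow(Mul(4, -9), 2), Add(4, Mul(4, -9)))) = Add(30981, Mul(Pow(-36, 2), Add(4, -36))) = Add(30981, Mul(1296, -32)) = Add(30981, -41472) = -10491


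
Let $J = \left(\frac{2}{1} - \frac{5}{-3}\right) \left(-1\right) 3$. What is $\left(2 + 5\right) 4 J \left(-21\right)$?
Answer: $6468$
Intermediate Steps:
$J = -11$ ($J = \left(2 \cdot 1 - - \frac{5}{3}\right) \left(-1\right) 3 = \left(2 + \frac{5}{3}\right) \left(-1\right) 3 = \frac{11}{3} \left(-1\right) 3 = \left(- \frac{11}{3}\right) 3 = -11$)
$\left(2 + 5\right) 4 J \left(-21\right) = \left(2 + 5\right) 4 \left(-11\right) \left(-21\right) = 7 \cdot 4 \left(-11\right) \left(-21\right) = 28 \left(-11\right) \left(-21\right) = \left(-308\right) \left(-21\right) = 6468$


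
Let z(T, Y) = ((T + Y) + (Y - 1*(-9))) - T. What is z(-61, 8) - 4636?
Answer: -4611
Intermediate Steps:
z(T, Y) = 9 + 2*Y (z(T, Y) = ((T + Y) + (Y + 9)) - T = ((T + Y) + (9 + Y)) - T = (9 + T + 2*Y) - T = 9 + 2*Y)
z(-61, 8) - 4636 = (9 + 2*8) - 4636 = (9 + 16) - 4636 = 25 - 4636 = -4611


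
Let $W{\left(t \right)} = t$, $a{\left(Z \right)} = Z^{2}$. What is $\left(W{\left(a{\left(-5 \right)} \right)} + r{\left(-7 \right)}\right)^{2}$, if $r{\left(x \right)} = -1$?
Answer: $576$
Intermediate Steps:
$\left(W{\left(a{\left(-5 \right)} \right)} + r{\left(-7 \right)}\right)^{2} = \left(\left(-5\right)^{2} - 1\right)^{2} = \left(25 - 1\right)^{2} = 24^{2} = 576$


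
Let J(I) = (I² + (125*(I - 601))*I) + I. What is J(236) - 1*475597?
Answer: -11187165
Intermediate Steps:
J(I) = I + I² + I*(-75125 + 125*I) (J(I) = (I² + (125*(-601 + I))*I) + I = (I² + (-75125 + 125*I)*I) + I = (I² + I*(-75125 + 125*I)) + I = I + I² + I*(-75125 + 125*I))
J(236) - 1*475597 = 14*236*(-5366 + 9*236) - 1*475597 = 14*236*(-5366 + 2124) - 475597 = 14*236*(-3242) - 475597 = -10711568 - 475597 = -11187165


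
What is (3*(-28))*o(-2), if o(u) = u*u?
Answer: -336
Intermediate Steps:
o(u) = u²
(3*(-28))*o(-2) = (3*(-28))*(-2)² = -84*4 = -336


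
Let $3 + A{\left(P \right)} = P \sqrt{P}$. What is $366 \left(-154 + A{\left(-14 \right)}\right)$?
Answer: $-57462 - 5124 i \sqrt{14} \approx -57462.0 - 19172.0 i$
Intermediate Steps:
$A{\left(P \right)} = -3 + P^{\frac{3}{2}}$ ($A{\left(P \right)} = -3 + P \sqrt{P} = -3 + P^{\frac{3}{2}}$)
$366 \left(-154 + A{\left(-14 \right)}\right) = 366 \left(-154 - \left(3 - \left(-14\right)^{\frac{3}{2}}\right)\right) = 366 \left(-154 - \left(3 + 14 i \sqrt{14}\right)\right) = 366 \left(-157 - 14 i \sqrt{14}\right) = -57462 - 5124 i \sqrt{14}$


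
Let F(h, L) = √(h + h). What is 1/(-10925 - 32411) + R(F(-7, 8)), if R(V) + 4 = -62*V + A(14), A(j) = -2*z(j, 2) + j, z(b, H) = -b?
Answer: 1646767/43336 - 62*I*√14 ≈ 38.0 - 231.98*I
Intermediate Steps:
F(h, L) = √2*√h (F(h, L) = √(2*h) = √2*√h)
A(j) = 3*j (A(j) = -(-2)*j + j = 2*j + j = 3*j)
R(V) = 38 - 62*V (R(V) = -4 + (-62*V + 3*14) = -4 + (-62*V + 42) = -4 + (42 - 62*V) = 38 - 62*V)
1/(-10925 - 32411) + R(F(-7, 8)) = 1/(-10925 - 32411) + (38 - 62*√2*√(-7)) = 1/(-43336) + (38 - 62*√2*I*√7) = -1/43336 + (38 - 62*I*√14) = 1646767/43336 - 62*I*√14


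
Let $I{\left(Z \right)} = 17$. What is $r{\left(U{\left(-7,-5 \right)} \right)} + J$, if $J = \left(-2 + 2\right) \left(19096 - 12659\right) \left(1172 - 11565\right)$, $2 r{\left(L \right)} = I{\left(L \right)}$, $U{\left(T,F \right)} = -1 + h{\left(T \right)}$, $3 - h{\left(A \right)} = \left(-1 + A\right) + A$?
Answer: $\frac{17}{2} \approx 8.5$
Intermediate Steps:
$h{\left(A \right)} = 4 - 2 A$ ($h{\left(A \right)} = 3 - \left(\left(-1 + A\right) + A\right) = 3 - \left(-1 + 2 A\right) = 4 - 2 A$)
$U{\left(T,F \right)} = 3 - 2 T$ ($U{\left(T,F \right)} = -1 - \left(-4 + 2 T\right) = 3 - 2 T$)
$r{\left(L \right)} = \frac{17}{2}$ ($r{\left(L \right)} = \frac{1}{2} \cdot 17 = \frac{17}{2}$)
$J = 0$ ($J = 0 \cdot 6437 \left(-10393\right) = 0 \left(-66899741\right) = 0$)
$r{\left(U{\left(-7,-5 \right)} \right)} + J = \frac{17}{2} + 0 = \frac{17}{2}$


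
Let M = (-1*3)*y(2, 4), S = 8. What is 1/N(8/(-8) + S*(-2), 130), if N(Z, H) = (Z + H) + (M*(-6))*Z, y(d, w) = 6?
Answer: -1/1723 ≈ -0.00058038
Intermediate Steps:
M = -18 (M = -1*3*6 = -3*6 = -18)
N(Z, H) = H + 109*Z (N(Z, H) = (Z + H) + (-18*(-6))*Z = (H + Z) + 108*Z = H + 109*Z)
1/N(8/(-8) + S*(-2), 130) = 1/(130 + 109*(8/(-8) + 8*(-2))) = 1/(130 + 109*(8*(-⅛) - 16)) = 1/(130 + 109*(-1 - 16)) = 1/(130 + 109*(-17)) = 1/(130 - 1853) = 1/(-1723) = -1/1723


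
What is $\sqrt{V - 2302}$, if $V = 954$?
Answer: $2 i \sqrt{337} \approx 36.715 i$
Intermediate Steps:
$\sqrt{V - 2302} = \sqrt{954 - 2302} = \sqrt{-1348} = 2 i \sqrt{337}$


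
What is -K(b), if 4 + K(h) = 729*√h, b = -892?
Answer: 4 - 1458*I*√223 ≈ 4.0 - 21773.0*I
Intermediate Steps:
K(h) = -4 + 729*√h
-K(b) = -(-4 + 729*√(-892)) = -(-4 + 729*(2*I*√223)) = -(-4 + 1458*I*√223) = 4 - 1458*I*√223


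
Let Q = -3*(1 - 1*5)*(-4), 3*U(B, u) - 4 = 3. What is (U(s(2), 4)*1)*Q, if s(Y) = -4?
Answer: -112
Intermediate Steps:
U(B, u) = 7/3 (U(B, u) = 4/3 + (⅓)*3 = 4/3 + 1 = 7/3)
Q = -48 (Q = -3*(1 - 5)*(-4) = -3*(-4)*(-4) = 12*(-4) = -48)
(U(s(2), 4)*1)*Q = ((7/3)*1)*(-48) = (7/3)*(-48) = -112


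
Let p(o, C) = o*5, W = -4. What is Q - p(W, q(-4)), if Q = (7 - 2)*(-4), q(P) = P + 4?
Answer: 0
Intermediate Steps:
q(P) = 4 + P
p(o, C) = 5*o
Q = -20 (Q = 5*(-4) = -20)
Q - p(W, q(-4)) = -20 - 5*(-4) = -20 - 1*(-20) = -20 + 20 = 0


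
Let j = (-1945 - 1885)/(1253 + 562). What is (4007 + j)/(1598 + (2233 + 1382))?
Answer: 1453775/1892319 ≈ 0.76825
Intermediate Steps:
j = -766/363 (j = -3830/1815 = -3830*1/1815 = -766/363 ≈ -2.1102)
(4007 + j)/(1598 + (2233 + 1382)) = (4007 - 766/363)/(1598 + (2233 + 1382)) = 1453775/(363*(1598 + 3615)) = (1453775/363)/5213 = (1453775/363)*(1/5213) = 1453775/1892319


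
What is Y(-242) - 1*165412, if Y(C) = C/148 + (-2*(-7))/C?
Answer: -1481114207/8954 ≈ -1.6541e+5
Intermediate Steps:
Y(C) = 14/C + C/148 (Y(C) = C*(1/148) + 14/C = C/148 + 14/C = 14/C + C/148)
Y(-242) - 1*165412 = (14/(-242) + (1/148)*(-242)) - 1*165412 = (14*(-1/242) - 121/74) - 165412 = (-7/121 - 121/74) - 165412 = -15159/8954 - 165412 = -1481114207/8954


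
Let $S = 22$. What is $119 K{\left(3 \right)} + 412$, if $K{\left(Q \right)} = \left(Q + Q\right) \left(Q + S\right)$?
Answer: $18262$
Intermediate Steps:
$K{\left(Q \right)} = 2 Q \left(22 + Q\right)$ ($K{\left(Q \right)} = \left(Q + Q\right) \left(Q + 22\right) = 2 Q \left(22 + Q\right)$)
$119 K{\left(3 \right)} + 412 = 119 \cdot 2 \cdot 3 \left(22 + 3\right) + 412 = 119 \cdot 2 \cdot 3 \cdot 25 + 412 = 119 \cdot 150 + 412 = 17850 + 412 = 18262$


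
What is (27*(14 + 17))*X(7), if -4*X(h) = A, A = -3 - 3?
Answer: 2511/2 ≈ 1255.5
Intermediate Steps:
A = -6
X(h) = 3/2 (X(h) = -¼*(-6) = 3/2)
(27*(14 + 17))*X(7) = (27*(14 + 17))*(3/2) = (27*31)*(3/2) = 837*(3/2) = 2511/2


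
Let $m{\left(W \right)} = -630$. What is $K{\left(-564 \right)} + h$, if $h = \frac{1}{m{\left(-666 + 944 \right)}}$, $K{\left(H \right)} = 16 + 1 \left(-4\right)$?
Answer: $\frac{7559}{630} \approx 11.998$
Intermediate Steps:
$K{\left(H \right)} = 12$ ($K{\left(H \right)} = 16 - 4 = 12$)
$h = - \frac{1}{630}$ ($h = \frac{1}{-630} = - \frac{1}{630} \approx -0.0015873$)
$K{\left(-564 \right)} + h = 12 - \frac{1}{630} = \frac{7559}{630}$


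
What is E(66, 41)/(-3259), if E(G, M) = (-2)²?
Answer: -4/3259 ≈ -0.0012274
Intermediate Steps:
E(G, M) = 4
E(66, 41)/(-3259) = 4/(-3259) = 4*(-1/3259) = -4/3259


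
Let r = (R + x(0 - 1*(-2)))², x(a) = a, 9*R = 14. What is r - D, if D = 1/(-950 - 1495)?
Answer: 834587/66015 ≈ 12.642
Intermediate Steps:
R = 14/9 (R = (⅑)*14 = 14/9 ≈ 1.5556)
D = -1/2445 (D = 1/(-2445) = -1/2445 ≈ -0.00040900)
r = 1024/81 (r = (14/9 + (0 - 1*(-2)))² = (14/9 + (0 + 2))² = (14/9 + 2)² = (32/9)² = 1024/81 ≈ 12.642)
r - D = 1024/81 - 1*(-1/2445) = 1024/81 + 1/2445 = 834587/66015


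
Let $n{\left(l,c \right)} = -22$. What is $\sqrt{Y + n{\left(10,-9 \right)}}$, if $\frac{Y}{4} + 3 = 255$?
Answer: $\sqrt{986} \approx 31.401$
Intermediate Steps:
$Y = 1008$ ($Y = -12 + 4 \cdot 255 = -12 + 1020 = 1008$)
$\sqrt{Y + n{\left(10,-9 \right)}} = \sqrt{1008 - 22} = \sqrt{986}$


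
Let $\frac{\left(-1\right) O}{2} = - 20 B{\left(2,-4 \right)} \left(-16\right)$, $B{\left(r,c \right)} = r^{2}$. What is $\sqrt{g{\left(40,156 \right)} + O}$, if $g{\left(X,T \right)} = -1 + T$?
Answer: $i \sqrt{2405} \approx 49.041 i$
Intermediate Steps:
$O = -2560$ ($O = - 2 - 20 \cdot 2^{2} \left(-16\right) = - 2 \left(-20\right) 4 \left(-16\right) = - 2 \left(\left(-80\right) \left(-16\right)\right) = \left(-2\right) 1280 = -2560$)
$\sqrt{g{\left(40,156 \right)} + O} = \sqrt{\left(-1 + 156\right) - 2560} = \sqrt{155 - 2560} = \sqrt{-2405} = i \sqrt{2405}$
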